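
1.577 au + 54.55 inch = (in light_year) 2.494e-05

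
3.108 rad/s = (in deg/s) 178.1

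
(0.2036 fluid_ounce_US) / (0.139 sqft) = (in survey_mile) 2.897e-07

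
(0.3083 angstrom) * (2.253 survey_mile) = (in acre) 2.762e-11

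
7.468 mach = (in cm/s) 2.543e+05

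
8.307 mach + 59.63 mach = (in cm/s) 2.313e+06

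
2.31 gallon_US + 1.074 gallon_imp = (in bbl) 0.08571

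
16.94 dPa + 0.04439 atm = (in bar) 0.045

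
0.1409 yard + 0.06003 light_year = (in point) 1.61e+18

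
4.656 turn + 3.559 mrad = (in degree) 1676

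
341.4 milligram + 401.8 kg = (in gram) 4.018e+05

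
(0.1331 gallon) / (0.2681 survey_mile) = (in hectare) 1.168e-10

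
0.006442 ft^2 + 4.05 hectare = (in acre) 10.01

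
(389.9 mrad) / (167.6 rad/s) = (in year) 7.377e-11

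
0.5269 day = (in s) 4.552e+04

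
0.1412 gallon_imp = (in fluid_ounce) 21.71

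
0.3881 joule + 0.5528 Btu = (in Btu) 0.5532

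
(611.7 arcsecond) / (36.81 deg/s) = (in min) 7.693e-05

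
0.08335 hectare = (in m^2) 833.5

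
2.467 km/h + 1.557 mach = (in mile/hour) 1187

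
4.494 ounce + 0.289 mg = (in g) 127.4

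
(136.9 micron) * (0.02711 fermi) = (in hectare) 3.711e-25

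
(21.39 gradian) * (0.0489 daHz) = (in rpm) 1.569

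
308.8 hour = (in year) 0.03525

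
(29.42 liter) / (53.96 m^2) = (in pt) 1.546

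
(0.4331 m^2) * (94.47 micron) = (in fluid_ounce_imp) 1.44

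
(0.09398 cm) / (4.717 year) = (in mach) 1.855e-14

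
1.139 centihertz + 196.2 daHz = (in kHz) 1.962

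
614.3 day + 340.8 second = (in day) 614.3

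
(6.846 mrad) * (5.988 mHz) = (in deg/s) 0.002349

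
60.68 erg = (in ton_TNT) 1.45e-15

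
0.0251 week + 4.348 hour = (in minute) 513.9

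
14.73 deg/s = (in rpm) 2.455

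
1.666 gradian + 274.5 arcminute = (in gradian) 6.749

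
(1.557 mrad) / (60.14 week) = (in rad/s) 4.281e-11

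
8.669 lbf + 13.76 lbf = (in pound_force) 22.43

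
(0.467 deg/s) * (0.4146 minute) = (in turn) 0.03227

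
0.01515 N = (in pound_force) 0.003406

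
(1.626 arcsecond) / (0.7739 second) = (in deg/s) 0.0005836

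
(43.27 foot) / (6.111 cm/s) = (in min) 3.597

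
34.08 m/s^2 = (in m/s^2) 34.08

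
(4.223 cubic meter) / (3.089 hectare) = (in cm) 0.01367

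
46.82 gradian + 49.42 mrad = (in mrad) 784.9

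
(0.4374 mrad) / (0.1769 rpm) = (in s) 0.02361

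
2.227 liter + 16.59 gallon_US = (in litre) 65.03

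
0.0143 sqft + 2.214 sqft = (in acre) 5.115e-05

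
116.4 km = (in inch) 4.583e+06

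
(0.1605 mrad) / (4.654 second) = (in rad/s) 3.449e-05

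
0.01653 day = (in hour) 0.3967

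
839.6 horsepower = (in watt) 6.261e+05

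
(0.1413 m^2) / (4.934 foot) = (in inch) 3.699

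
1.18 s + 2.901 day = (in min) 4177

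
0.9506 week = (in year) 0.01823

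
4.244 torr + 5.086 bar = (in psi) 73.85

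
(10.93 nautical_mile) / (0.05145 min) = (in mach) 19.26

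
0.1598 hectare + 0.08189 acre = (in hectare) 0.1929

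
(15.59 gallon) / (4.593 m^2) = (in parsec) 4.164e-19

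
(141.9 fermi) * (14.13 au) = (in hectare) 3e-05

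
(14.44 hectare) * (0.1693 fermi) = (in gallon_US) 6.458e-09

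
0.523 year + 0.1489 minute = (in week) 27.27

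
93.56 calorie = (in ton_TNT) 9.356e-08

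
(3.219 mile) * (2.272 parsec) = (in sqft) 3.909e+21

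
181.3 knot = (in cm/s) 9327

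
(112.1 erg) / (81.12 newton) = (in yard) 1.511e-07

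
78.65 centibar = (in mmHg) 589.9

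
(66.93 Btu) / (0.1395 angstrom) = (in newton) 5.062e+15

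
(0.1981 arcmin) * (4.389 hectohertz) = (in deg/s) 1.449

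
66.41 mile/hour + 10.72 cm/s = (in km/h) 107.3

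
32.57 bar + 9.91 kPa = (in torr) 2.45e+04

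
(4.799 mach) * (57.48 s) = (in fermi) 9.393e+19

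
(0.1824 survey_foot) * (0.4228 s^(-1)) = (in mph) 0.05258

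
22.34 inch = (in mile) 0.0003526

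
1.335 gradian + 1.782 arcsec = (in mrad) 20.98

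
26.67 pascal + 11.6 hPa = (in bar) 0.01187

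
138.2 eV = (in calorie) 5.292e-18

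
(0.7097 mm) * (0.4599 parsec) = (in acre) 2.489e+09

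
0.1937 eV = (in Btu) 2.941e-23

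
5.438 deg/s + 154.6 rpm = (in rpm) 155.5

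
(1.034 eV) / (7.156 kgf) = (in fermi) 2.361e-06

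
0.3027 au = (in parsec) 1.468e-06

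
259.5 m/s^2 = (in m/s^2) 259.5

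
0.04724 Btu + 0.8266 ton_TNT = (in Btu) 3.278e+06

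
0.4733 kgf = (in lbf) 1.043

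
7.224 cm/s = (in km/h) 0.2601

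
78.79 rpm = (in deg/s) 472.7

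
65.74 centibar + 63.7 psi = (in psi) 73.23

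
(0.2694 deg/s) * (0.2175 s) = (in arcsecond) 210.9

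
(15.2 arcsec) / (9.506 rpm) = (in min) 1.234e-06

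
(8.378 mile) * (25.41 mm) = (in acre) 0.08466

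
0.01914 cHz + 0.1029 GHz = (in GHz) 0.1029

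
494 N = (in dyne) 4.94e+07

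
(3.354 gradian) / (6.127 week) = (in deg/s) 8.146e-07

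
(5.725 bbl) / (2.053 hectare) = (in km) 4.434e-08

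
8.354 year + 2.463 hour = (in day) 3049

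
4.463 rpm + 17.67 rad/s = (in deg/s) 1039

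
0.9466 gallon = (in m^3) 0.003583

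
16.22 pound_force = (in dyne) 7.215e+06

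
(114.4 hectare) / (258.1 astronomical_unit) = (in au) 1.981e-19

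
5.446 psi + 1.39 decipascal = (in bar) 0.3755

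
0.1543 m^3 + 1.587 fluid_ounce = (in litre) 154.3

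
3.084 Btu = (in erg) 3.254e+10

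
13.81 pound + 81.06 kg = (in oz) 3080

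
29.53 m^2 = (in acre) 0.007297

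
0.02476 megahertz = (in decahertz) 2476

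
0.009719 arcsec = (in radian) 4.712e-08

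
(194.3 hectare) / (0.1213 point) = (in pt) 1.287e+14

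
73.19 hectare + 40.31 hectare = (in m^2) 1.135e+06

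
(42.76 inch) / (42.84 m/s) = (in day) 2.934e-07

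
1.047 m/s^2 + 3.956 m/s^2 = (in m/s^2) 5.003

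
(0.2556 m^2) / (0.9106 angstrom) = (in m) 2.807e+09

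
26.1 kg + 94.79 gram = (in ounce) 924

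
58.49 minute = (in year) 0.0001113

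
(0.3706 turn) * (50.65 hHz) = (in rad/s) 1.179e+04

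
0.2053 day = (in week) 0.02933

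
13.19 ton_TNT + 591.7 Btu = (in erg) 5.519e+17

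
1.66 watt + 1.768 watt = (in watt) 3.428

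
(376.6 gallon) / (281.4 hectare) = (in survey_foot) 1.662e-06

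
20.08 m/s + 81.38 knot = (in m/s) 61.95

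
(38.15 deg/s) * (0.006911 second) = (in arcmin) 15.82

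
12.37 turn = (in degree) 4453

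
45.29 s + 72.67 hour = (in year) 0.008297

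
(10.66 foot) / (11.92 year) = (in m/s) 8.643e-09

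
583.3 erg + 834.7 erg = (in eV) 8.85e+14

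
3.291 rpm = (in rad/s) 0.3446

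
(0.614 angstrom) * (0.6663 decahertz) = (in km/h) 1.473e-09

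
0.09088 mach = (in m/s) 30.94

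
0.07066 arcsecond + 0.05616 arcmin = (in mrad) 0.01668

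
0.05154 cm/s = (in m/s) 0.0005154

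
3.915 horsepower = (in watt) 2919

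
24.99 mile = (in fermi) 4.022e+19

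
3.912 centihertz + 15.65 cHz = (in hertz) 0.1956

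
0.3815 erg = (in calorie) 9.118e-09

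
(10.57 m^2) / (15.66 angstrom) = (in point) 1.913e+13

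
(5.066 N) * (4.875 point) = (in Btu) 8.258e-06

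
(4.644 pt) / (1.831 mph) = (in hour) 5.56e-07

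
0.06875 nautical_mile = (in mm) 1.273e+05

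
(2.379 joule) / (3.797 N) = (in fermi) 6.265e+14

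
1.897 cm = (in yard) 0.02075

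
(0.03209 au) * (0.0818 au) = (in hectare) 5.875e+15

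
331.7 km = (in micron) 3.317e+11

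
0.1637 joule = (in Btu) 0.0001552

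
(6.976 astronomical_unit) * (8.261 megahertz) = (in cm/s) 8.621e+20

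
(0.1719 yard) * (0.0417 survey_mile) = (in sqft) 113.5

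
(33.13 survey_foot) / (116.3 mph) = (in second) 0.1942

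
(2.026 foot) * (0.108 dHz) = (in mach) 1.959e-05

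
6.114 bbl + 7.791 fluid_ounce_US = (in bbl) 6.115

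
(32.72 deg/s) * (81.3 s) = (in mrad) 4.643e+04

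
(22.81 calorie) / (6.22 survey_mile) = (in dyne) 953.4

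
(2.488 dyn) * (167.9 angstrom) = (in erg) 4.177e-06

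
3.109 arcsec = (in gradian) 0.0009596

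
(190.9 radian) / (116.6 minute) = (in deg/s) 1.563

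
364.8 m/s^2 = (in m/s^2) 364.8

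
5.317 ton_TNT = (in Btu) 2.109e+07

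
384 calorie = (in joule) 1607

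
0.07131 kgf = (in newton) 0.6993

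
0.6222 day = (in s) 5.376e+04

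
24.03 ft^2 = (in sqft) 24.03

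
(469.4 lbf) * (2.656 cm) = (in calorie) 13.25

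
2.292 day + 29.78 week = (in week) 30.11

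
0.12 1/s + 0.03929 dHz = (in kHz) 0.0001239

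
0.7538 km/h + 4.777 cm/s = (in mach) 0.0007552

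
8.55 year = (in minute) 4.494e+06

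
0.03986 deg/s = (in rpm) 0.006643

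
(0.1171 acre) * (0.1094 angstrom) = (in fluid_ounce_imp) 0.0001825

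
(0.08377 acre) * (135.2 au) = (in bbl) 4.313e+16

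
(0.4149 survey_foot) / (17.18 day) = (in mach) 2.502e-10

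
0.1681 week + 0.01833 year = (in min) 1.133e+04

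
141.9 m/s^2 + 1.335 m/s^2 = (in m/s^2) 143.2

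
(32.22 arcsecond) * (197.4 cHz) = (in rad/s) 0.0003084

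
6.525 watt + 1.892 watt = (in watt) 8.417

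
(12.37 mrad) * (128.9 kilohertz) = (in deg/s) 9.136e+04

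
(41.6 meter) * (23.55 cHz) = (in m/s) 9.797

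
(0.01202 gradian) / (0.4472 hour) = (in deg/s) 6.72e-06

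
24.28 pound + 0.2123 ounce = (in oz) 388.7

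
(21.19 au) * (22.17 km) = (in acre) 1.737e+13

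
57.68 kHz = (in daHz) 5768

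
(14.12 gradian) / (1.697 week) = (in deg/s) 1.238e-05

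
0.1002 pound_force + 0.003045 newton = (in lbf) 0.1009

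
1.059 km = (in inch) 4.169e+04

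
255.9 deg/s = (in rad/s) 4.466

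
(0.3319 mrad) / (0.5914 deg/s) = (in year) 1.02e-09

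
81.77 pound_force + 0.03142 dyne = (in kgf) 37.09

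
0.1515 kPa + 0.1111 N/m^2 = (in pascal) 151.6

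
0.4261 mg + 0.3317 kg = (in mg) 3.317e+05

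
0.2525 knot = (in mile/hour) 0.2906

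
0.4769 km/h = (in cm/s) 13.25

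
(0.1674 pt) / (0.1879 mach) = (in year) 2.927e-14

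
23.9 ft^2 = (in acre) 0.0005487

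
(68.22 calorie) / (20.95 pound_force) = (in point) 8682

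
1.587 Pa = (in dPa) 15.87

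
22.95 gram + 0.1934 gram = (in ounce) 0.8164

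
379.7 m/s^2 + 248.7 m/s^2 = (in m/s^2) 628.4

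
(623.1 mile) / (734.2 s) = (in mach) 4.011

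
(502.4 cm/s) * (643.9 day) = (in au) 0.001868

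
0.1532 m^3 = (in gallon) 40.47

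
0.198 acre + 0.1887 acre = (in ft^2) 1.684e+04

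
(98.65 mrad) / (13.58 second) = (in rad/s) 0.007264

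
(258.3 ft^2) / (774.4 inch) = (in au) 8.155e-12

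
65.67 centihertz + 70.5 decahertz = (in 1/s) 705.7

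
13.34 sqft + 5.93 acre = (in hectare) 2.4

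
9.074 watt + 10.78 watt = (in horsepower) 0.02662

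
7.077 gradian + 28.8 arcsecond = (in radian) 0.1113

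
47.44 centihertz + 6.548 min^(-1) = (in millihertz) 583.5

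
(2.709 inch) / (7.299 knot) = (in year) 5.811e-10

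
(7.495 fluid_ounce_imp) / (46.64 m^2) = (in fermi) 4.566e+09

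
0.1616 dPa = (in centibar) 1.616e-05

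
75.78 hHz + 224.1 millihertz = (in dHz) 7.578e+04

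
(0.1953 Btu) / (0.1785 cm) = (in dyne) 1.154e+10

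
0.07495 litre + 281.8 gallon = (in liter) 1067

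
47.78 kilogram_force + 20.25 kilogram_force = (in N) 667.1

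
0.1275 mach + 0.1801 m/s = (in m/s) 43.59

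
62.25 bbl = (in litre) 9897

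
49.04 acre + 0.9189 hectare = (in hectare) 20.76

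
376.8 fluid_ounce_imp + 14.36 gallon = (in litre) 65.06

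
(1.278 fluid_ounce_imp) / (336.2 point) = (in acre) 7.565e-08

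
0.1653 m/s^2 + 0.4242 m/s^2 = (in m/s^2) 0.5895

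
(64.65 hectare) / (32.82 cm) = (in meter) 1.97e+06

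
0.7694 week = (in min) 7756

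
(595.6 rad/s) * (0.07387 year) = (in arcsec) 2.862e+14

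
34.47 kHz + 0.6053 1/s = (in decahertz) 3447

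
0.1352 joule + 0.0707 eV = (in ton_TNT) 3.231e-11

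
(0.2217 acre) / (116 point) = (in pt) 6.215e+07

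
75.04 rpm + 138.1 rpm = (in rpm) 213.1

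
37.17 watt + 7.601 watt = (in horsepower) 0.06004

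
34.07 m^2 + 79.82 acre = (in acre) 79.83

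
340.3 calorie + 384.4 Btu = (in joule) 4.07e+05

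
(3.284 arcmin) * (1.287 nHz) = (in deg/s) 7.044e-11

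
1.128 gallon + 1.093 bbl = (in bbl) 1.12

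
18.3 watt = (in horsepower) 0.02454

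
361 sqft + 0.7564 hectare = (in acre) 1.877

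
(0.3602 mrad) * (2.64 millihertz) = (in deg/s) 5.448e-05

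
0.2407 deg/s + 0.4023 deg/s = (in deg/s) 0.643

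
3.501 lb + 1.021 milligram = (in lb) 3.501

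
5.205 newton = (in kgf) 0.5308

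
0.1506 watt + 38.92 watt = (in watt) 39.07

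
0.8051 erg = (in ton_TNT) 1.924e-17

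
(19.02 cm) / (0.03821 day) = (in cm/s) 0.005761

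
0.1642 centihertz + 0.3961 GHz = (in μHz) 3.961e+14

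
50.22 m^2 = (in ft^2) 540.6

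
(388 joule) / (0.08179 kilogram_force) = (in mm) 4.837e+05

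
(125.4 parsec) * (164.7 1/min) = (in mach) 3.119e+16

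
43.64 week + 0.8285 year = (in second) 5.252e+07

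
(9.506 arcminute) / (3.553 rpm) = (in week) 1.229e-08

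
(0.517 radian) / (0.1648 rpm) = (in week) 4.953e-05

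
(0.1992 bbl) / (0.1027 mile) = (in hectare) 1.916e-08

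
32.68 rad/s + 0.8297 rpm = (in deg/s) 1877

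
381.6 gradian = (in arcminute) 2.061e+04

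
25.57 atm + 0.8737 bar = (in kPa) 2678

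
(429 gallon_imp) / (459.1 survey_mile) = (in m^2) 2.64e-06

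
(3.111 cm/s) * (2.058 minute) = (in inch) 151.2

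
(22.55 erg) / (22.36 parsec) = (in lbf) 7.347e-25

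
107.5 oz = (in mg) 3.048e+06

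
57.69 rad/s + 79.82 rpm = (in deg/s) 3784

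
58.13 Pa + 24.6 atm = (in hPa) 2.493e+04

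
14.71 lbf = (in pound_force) 14.71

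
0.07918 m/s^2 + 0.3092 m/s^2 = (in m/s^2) 0.3884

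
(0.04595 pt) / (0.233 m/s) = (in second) 6.957e-05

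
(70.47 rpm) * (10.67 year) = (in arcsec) 5.122e+14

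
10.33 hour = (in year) 0.001179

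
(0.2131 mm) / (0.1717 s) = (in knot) 0.002413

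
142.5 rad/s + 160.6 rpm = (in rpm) 1521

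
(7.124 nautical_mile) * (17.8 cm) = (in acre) 0.5803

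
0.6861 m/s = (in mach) 0.002015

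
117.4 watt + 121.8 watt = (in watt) 239.2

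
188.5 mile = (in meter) 3.034e+05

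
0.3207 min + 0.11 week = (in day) 0.7702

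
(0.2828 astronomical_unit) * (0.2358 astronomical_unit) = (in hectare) 1.492e+17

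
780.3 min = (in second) 4.682e+04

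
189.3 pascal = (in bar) 0.001893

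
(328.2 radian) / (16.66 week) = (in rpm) 0.000311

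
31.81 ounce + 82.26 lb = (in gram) 3.821e+04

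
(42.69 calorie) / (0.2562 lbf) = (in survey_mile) 0.09739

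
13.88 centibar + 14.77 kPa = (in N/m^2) 2.865e+04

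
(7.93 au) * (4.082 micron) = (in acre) 1197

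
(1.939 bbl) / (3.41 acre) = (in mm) 0.02234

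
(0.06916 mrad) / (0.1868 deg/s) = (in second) 0.02121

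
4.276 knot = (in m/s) 2.2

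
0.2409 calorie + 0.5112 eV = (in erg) 1.008e+07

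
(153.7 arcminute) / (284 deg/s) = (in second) 0.00902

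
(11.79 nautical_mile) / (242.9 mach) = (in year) 8.372e-09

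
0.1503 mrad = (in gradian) 0.009568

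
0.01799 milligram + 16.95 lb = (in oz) 271.2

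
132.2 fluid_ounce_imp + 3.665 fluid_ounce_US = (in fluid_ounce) 130.7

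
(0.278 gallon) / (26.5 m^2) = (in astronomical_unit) 2.655e-16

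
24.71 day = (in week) 3.53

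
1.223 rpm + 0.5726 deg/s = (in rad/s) 0.1381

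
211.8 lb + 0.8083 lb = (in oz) 3402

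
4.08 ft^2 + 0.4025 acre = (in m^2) 1629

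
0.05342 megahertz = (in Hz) 5.342e+04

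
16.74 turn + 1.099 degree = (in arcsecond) 2.17e+07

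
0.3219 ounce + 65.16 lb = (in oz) 1043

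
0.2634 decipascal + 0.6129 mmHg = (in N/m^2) 81.74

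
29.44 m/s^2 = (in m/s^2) 29.44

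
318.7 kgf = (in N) 3125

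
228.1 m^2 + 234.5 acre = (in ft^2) 1.022e+07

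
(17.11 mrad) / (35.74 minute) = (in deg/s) 0.0004572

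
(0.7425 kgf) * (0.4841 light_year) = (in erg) 3.335e+23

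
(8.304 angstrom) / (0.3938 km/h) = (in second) 7.591e-09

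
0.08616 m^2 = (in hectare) 8.616e-06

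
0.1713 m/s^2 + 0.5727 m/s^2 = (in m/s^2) 0.744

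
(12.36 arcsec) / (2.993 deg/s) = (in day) 1.328e-08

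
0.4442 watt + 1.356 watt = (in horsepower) 0.002414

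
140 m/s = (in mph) 313.2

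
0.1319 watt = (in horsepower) 0.0001769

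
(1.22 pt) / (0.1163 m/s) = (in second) 0.003701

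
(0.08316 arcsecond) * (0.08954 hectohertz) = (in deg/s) 0.0002068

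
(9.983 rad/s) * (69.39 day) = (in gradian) 3.81e+09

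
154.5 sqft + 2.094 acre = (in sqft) 9.137e+04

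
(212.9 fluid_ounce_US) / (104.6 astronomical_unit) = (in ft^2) 4.331e-15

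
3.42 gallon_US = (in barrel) 0.08143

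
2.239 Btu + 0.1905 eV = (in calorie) 564.6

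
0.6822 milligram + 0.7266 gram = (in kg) 0.0007273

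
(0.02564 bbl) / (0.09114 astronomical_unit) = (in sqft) 3.218e-12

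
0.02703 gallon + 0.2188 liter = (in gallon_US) 0.08483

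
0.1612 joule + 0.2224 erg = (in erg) 1.612e+06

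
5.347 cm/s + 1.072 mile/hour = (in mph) 1.192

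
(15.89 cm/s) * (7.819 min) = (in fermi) 7.455e+16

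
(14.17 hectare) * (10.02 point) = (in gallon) 1.323e+05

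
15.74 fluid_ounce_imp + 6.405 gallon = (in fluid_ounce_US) 835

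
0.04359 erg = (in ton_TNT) 1.042e-18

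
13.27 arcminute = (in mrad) 3.86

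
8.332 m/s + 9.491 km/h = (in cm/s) 1097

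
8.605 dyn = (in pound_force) 1.934e-05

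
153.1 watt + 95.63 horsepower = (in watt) 7.146e+04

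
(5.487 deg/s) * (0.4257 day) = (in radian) 3522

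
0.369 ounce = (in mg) 1.046e+04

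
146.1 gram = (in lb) 0.3221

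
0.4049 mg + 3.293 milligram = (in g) 0.003698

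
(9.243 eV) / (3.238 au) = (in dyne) 3.057e-25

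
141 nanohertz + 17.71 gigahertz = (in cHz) 1.771e+12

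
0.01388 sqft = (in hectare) 1.289e-07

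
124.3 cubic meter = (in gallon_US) 3.284e+04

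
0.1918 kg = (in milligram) 1.918e+05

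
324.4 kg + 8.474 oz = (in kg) 324.6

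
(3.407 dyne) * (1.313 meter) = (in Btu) 4.24e-08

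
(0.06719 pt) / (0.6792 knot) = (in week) 1.122e-10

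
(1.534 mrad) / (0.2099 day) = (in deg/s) 4.846e-06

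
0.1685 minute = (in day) 0.000117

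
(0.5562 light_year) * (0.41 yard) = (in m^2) 1.973e+15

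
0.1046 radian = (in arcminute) 359.6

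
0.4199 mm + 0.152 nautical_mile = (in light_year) 2.976e-14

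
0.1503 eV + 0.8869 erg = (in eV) 5.536e+11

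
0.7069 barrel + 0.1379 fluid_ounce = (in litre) 112.4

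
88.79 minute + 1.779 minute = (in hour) 1.509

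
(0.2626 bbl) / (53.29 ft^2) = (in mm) 8.433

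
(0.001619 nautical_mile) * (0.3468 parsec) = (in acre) 7.929e+12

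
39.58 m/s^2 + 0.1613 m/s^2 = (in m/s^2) 39.74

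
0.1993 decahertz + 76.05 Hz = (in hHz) 0.7804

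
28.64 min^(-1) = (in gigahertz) 4.773e-10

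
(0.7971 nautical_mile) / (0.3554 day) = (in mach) 0.0001412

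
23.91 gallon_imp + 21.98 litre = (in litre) 130.7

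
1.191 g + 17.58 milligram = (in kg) 0.001209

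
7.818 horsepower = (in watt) 5830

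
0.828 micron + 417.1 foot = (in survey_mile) 0.079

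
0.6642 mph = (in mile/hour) 0.6642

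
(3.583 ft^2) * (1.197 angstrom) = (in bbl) 2.506e-10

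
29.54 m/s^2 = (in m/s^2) 29.54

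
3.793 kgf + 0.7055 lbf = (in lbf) 9.068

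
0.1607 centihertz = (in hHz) 1.607e-05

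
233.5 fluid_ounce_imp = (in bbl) 0.04173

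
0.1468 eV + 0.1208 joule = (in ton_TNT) 2.887e-11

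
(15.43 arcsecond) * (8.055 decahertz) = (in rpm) 0.05754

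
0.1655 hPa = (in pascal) 16.55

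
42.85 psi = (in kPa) 295.4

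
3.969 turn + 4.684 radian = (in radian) 29.62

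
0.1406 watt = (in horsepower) 0.0001885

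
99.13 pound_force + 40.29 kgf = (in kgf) 85.25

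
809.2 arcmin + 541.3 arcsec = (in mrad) 238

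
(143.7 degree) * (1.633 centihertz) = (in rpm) 0.3911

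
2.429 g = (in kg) 0.002429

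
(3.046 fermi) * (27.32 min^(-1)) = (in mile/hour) 3.103e-15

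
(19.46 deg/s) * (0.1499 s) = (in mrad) 50.91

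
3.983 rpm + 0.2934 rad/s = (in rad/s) 0.7105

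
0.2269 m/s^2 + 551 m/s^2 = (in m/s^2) 551.2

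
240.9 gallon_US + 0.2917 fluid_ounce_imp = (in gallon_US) 240.9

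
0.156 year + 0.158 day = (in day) 57.1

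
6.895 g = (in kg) 0.006895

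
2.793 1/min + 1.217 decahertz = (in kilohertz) 0.01222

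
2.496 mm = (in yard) 0.00273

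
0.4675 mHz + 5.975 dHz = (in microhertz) 5.98e+05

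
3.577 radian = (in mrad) 3577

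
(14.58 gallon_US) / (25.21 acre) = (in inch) 2.13e-05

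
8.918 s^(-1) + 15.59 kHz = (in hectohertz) 156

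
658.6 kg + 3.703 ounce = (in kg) 658.7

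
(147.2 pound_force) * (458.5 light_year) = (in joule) 2.84e+21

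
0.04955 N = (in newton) 0.04955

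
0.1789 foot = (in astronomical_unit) 3.645e-13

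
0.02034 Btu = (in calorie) 5.129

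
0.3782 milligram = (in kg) 3.782e-07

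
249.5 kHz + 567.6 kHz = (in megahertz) 0.8171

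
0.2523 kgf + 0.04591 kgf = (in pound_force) 0.6574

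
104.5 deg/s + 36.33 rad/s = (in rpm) 364.3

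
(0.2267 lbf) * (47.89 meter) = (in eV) 3.014e+20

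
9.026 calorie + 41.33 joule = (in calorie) 18.9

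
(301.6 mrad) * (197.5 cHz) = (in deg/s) 34.13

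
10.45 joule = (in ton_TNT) 2.498e-09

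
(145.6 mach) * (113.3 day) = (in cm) 4.853e+13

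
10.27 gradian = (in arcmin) 554.6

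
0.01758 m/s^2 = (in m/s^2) 0.01758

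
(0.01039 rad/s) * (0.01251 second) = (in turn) 2.069e-05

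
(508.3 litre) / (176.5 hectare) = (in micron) 0.288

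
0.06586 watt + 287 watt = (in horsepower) 0.385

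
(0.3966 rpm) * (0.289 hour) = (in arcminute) 1.485e+05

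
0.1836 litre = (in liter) 0.1836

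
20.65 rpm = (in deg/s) 123.9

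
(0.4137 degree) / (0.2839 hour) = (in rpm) 6.746e-05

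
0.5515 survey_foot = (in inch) 6.618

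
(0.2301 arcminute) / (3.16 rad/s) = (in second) 2.118e-05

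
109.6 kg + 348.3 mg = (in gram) 1.096e+05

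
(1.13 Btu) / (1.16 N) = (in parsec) 3.331e-14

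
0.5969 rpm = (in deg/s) 3.581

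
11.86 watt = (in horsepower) 0.0159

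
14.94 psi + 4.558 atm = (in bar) 5.648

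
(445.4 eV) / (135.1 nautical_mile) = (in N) 2.852e-22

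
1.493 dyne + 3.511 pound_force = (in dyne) 1.562e+06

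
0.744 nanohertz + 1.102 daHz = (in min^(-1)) 661.2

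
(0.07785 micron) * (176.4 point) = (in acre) 1.197e-12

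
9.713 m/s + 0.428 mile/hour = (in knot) 19.25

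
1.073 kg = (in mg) 1.073e+06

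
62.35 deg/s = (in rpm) 10.39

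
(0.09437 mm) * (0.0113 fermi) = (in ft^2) 1.148e-20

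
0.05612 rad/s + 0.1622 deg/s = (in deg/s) 3.378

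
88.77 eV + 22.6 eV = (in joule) 1.784e-17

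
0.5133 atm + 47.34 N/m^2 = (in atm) 0.5138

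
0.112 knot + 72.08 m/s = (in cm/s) 7214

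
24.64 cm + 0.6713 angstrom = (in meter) 0.2464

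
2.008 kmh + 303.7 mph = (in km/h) 490.8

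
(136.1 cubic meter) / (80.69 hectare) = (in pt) 0.4781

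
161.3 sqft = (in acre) 0.003703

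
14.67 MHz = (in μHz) 1.467e+13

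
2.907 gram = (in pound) 0.006409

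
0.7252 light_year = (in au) 4.586e+04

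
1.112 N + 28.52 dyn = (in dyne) 1.112e+05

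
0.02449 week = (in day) 0.1714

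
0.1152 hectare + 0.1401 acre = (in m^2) 1719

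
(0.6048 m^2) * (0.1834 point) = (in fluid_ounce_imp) 1.377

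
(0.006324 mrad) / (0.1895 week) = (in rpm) 5.269e-10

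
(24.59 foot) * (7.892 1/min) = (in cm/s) 98.58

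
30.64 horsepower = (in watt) 2.285e+04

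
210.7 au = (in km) 3.152e+10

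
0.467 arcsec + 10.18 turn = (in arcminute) 2.199e+05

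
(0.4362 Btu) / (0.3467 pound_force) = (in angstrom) 2.984e+12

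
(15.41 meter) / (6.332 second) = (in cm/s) 243.4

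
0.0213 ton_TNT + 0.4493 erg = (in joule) 8.912e+07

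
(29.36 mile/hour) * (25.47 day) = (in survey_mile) 1.795e+04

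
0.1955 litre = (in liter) 0.1955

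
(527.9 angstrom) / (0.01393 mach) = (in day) 1.288e-13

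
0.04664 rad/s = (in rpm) 0.4454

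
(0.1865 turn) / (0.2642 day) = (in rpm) 0.0004902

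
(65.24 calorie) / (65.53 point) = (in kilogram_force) 1204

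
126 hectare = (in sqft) 1.356e+07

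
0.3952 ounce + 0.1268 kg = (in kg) 0.138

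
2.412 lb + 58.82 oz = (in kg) 2.762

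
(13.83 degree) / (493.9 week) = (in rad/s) 8.081e-10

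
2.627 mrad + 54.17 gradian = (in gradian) 54.34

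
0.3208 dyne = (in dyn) 0.3208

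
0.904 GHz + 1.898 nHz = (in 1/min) 5.424e+10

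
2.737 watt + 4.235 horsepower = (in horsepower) 4.239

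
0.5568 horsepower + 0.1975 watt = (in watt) 415.4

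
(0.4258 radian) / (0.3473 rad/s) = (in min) 0.02043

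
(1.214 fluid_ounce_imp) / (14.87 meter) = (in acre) 5.732e-10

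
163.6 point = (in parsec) 1.87e-18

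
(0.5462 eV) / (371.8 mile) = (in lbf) 3.288e-26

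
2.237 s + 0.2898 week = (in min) 2921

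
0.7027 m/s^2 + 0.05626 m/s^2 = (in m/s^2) 0.759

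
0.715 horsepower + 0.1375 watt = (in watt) 533.3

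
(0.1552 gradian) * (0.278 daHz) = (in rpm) 0.06472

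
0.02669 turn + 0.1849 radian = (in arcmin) 1212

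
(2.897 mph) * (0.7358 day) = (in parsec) 2.668e-12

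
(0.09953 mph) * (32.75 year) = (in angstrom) 4.595e+17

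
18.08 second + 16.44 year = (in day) 6001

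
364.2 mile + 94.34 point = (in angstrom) 5.861e+15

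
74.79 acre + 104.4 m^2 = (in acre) 74.82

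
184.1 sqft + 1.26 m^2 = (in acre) 0.004538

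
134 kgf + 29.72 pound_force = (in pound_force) 325.1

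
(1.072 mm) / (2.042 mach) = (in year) 4.889e-14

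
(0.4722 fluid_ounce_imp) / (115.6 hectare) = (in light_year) 1.227e-27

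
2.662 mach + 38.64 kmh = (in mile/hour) 2052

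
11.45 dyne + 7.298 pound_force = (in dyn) 3.246e+06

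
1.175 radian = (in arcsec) 2.424e+05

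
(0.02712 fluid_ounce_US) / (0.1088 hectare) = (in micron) 0.0007372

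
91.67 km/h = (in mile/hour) 56.96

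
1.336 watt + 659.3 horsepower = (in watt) 4.916e+05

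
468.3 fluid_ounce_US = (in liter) 13.85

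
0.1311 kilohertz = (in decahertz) 13.11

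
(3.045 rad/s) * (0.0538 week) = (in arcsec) 2.044e+10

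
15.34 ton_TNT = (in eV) 4.006e+29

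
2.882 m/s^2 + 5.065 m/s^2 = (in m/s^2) 7.947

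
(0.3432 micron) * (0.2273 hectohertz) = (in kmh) 2.808e-05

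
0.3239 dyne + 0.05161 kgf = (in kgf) 0.05161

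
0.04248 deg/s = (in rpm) 0.00708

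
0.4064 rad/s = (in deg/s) 23.29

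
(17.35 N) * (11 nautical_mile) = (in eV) 2.206e+24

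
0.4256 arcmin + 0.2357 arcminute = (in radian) 0.0001924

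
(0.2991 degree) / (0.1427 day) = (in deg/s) 2.426e-05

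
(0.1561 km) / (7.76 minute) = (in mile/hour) 0.75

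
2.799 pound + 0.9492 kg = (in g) 2219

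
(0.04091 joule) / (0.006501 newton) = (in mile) 0.00391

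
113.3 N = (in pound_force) 25.47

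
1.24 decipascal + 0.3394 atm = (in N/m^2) 3.439e+04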